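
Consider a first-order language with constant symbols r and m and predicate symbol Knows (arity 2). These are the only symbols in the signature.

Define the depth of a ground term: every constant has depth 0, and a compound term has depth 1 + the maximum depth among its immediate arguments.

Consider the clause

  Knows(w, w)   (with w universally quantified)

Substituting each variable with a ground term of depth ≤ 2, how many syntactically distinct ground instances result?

Ground terms of depth ≤ 2:
  With no function symbols every ground term is a constant, so there are exactly 2 ground terms at every depth bound.
  N_0 = 2
  N_1 = 2
  N_2 = 2
  Explicitly: r, m.
So there are 2 ground terms available for substitution.
The clause has 1 distinct variable (w), which appears in the body. In the free term algebra distinct substitutions yield syntactically distinct ground instances.
Number of ground instances = 2.

2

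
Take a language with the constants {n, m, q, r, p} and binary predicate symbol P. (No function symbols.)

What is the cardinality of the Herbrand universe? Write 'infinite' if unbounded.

5

There are no function symbols, so every ground term is one of the 5 constants.
The Herbrand universe is {n, m, q, r, p}, which is finite with 5 elements.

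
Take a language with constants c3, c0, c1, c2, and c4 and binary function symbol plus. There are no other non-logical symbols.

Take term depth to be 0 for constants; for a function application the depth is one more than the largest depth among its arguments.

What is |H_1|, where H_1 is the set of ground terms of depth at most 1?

30

Count level by level. With function symbols plus/2, the terms of depth ≤ k are the 5 constants together with each function applied to depth-≤(k−1) tuples, so N_k = 5 + N_{k-1}^2.
N_0 = 5
N_1 = 5 + 5^2 = 30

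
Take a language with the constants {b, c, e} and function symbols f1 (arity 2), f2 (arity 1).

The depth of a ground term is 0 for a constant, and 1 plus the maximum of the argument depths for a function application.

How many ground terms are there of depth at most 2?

243

Count level by level. With function symbols f1/2, f2/1, the terms of depth ≤ k are the 3 constants together with each function applied to depth-≤(k−1) tuples, so N_k = 3 + N_{k-1}^2 + N_{k-1}.
N_0 = 3
N_1 = 3 + 3^2 + 3 = 15
N_2 = 3 + 15^2 + 15 = 243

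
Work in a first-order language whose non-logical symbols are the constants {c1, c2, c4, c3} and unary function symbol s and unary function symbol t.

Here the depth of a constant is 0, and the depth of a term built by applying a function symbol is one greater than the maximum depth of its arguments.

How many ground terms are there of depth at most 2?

Count level by level. With function symbols s/1, t/1, the terms of depth ≤ k are the 4 constants together with each function applied to depth-≤(k−1) tuples, so N_k = 4 + N_{k-1} + N_{k-1}.
N_0 = 4
N_1 = 4 + 4 + 4 = 12
N_2 = 4 + 12 + 12 = 28

28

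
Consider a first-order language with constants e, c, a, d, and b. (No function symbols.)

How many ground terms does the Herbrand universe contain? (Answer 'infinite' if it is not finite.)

There are no function symbols, so every ground term is one of the 5 constants.
The Herbrand universe is {e, c, a, d, b}, which is finite with 5 elements.

5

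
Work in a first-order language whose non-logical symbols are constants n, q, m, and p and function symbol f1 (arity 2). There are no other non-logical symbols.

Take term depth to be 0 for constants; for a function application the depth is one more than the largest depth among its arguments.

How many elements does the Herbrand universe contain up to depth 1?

Let N_k = |{terms of depth ≤ k}|. Then N_0 = 4 and N_k = 4 + N_{k-1}^2 for k ≥ 1 (one summand per function symbol, arity giving the exponent).
N_0 = 4
N_1 = 4 + 4^2 = 20

20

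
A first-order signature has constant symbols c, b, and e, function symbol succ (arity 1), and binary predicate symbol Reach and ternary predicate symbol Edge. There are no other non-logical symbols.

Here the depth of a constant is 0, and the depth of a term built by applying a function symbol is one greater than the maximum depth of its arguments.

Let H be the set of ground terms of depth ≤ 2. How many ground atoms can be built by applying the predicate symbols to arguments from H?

810

First count ground terms of depth ≤ 2.
If N_k denotes the number of depth-≤k ground terms, the 3 constants give N_0 = 3, and each function symbol of arity r contributes N_{k-1}^r new terms at level k: N_k = 3 + N_{k-1}.
N_0 = 3
N_1 = 3 + 3 = 6
N_2 = 3 + 6 = 9
Explicitly: c, b, e, succ(c), succ(b), succ(e), succ(succ(c)), succ(succ(b)), succ(succ(e)).
So |H| = 9.
A ground atom is a predicate applied to a tuple of terms from H, so the count is the sum over predicates of |H|^arity:
  Reach: 9^2 = 81;  Edge: 9^3 = 729
Total ground atoms: 81 + 729 = 810.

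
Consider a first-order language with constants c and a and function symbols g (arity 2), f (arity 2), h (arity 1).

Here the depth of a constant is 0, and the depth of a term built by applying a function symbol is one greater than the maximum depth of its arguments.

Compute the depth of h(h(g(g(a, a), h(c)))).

depth(g(a, a)) = 1 + max(0, 0) = 1
depth(h(c)) = 1 + depth(c) = 1 + 0 = 1
depth(g(g(a, a), h(c))) = 1 + max(1, 1) = 2
depth(h(g(g(a, a), h(c)))) = 1 + depth(g(g(a, a), h(c))) = 1 + 2 = 3
depth(h(h(g(g(a, a), h(c))))) = 1 + depth(h(g(g(a, a), h(c)))) = 1 + 3 = 4

4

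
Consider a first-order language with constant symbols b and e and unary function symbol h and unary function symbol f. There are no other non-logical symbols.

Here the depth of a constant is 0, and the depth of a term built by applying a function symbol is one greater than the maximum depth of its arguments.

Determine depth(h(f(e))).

depth(f(e)) = 1 + depth(e) = 1 + 0 = 1
depth(h(f(e))) = 1 + depth(f(e)) = 1 + 1 = 2

2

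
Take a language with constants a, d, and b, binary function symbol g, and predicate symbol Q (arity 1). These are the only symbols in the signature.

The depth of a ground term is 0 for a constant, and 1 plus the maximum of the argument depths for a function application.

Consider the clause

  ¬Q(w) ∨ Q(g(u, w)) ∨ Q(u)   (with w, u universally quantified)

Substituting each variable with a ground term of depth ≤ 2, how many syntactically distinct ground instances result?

Ground terms of depth ≤ 2:
  Count level by level. With function symbols g/2, the terms of depth ≤ k are the 3 constants together with each function applied to depth-≤(k−1) tuples, so N_k = 3 + N_{k-1}^2.
  N_0 = 3
  N_1 = 3 + 3^2 = 12
  N_2 = 3 + 12^2 = 147
So there are 147 ground terms available for substitution.
The clause has 2 distinct variables (w, u), each appearing in the body. In the free term algebra distinct substitutions yield syntactically distinct ground instances.
Number of ground instances = 147^2 = 21609.

21609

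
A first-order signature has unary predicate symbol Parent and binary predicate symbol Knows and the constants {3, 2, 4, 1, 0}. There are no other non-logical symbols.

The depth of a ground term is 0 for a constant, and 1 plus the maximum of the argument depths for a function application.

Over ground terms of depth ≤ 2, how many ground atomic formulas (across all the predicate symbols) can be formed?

30

First count ground terms of depth ≤ 2.
With no function symbols every ground term is a constant, so there are exactly 5 ground terms at every depth bound.
N_0 = 5
N_1 = 5
N_2 = 5
Explicitly: 3, 2, 4, 1, 0.
So |H| = 5.
Ground atoms are formed by filling each argument slot of a predicate with a term from H, so an r-ary predicate gives |H|^r atoms:
  Parent: 5;  Knows: 5^2 = 25
Total ground atoms: 5 + 25 = 30.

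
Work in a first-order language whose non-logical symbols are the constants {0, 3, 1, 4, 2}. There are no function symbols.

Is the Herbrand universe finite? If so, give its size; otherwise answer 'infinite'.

5

There are no function symbols, so every ground term is one of the 5 constants.
The Herbrand universe is {0, 3, 1, 4, 2}, which is finite with 5 elements.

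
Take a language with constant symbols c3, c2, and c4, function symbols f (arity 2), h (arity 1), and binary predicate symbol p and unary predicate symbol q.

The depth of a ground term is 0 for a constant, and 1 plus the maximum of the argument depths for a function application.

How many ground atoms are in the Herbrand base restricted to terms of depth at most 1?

240

First count ground terms of depth ≤ 1.
Let N_k = |{terms of depth ≤ k}|. Then N_0 = 3 and N_k = 3 + N_{k-1}^2 + N_{k-1} for k ≥ 1 (one summand per function symbol, arity giving the exponent).
N_0 = 3
N_1 = 3 + 3^2 + 3 = 15
So |H| = 15.
Ground atoms are formed by filling each argument slot of a predicate with a term from H, so an r-ary predicate gives |H|^r atoms:
  p: 15^2 = 225;  q: 15
Total ground atoms: 225 + 15 = 240.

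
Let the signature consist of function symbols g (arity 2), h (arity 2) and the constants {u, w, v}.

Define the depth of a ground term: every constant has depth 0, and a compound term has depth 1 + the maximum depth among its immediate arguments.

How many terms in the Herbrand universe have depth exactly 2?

Let N_k count ground terms of depth at most k. Each non-constant term of depth ≤ k is some function symbol applied to depth-≤(k−1) arguments, giving N_k = 3 + N_{k-1}^2 + N_{k-1}^2.
N_0 = 3
N_1 = 3 + 3^2 + 3^2 = 21
N_2 = 3 + 21^2 + 21^2 = 885
Terms of depth exactly 2: N_2 − N_1 = 885 − 21 = 864.

864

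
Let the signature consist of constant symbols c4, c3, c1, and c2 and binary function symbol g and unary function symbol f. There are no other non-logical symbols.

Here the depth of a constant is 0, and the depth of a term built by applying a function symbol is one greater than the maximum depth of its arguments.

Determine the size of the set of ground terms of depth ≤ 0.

Count level by level. With function symbols g/2, f/1, the terms of depth ≤ k are the 4 constants together with each function applied to depth-≤(k−1) tuples, so N_k = 4 + N_{k-1}^2 + N_{k-1}.
N_0 = 4
Explicitly: c4, c3, c1, c2.

4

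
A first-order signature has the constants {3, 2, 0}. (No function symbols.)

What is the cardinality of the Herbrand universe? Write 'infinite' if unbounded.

3

There are no function symbols, so every ground term is one of the 3 constants.
The Herbrand universe is {3, 2, 0}, which is finite with 3 elements.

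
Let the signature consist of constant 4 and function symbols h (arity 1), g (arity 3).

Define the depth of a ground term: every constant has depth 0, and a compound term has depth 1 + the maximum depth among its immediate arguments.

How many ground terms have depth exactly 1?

2

Let N_k count ground terms of depth at most k. Each non-constant term of depth ≤ k is some function symbol applied to depth-≤(k−1) arguments, giving N_k = 1 + N_{k-1} + N_{k-1}^3.
N_0 = 1
N_1 = 1 + 1 + 1^3 = 3
Terms of depth exactly 1: N_1 − N_0 = 3 − 1 = 2.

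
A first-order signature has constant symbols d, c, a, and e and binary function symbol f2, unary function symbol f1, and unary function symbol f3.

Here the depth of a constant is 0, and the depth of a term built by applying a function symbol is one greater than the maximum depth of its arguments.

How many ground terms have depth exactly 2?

816

If N_k denotes the number of depth-≤k ground terms, the 4 constants give N_0 = 4, and each function symbol of arity r contributes N_{k-1}^r new terms at level k: N_k = 4 + N_{k-1}^2 + N_{k-1} + N_{k-1}.
N_0 = 4
N_1 = 4 + 4^2 + 4 + 4 = 28
N_2 = 4 + 28^2 + 28 + 28 = 844
Terms of depth exactly 2: N_2 − N_1 = 844 − 28 = 816.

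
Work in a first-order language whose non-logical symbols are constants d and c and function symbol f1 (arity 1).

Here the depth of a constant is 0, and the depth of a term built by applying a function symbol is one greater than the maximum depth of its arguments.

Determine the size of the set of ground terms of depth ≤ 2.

6

Count level by level. With function symbols f1/1, the terms of depth ≤ k are the 2 constants together with each function applied to depth-≤(k−1) tuples, so N_k = 2 + N_{k-1}.
N_0 = 2
N_1 = 2 + 2 = 4
N_2 = 2 + 4 = 6
Explicitly: d, c, f1(d), f1(c), f1(f1(d)), f1(f1(c)).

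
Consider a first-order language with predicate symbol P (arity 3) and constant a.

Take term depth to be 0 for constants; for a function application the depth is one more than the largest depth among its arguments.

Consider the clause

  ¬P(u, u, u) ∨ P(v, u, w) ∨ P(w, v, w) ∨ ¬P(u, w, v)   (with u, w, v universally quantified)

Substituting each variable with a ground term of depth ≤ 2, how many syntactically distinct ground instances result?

Ground terms of depth ≤ 2:
  With no function symbols every ground term is a constant, so there is exactly 1 ground term at every depth bound.
  N_0 = 1
  N_1 = 1
  N_2 = 1
So there is exactly 1 ground term available for substitution.
The clause has 3 distinct variables (u, w, v), each appearing in the body. In the free term algebra distinct substitutions yield syntactically distinct ground instances.
Number of ground instances = 1^3 = 1.

1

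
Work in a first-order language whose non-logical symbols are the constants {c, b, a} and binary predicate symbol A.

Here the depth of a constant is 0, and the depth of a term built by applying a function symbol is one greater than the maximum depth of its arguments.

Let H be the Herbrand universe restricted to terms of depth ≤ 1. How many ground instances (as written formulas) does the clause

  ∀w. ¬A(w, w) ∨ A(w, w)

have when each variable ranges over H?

Ground terms of depth ≤ 1:
  With no function symbols every ground term is a constant, so there are exactly 3 ground terms at every depth bound.
  N_0 = 3
  N_1 = 3
So there are 3 ground terms available for substitution.
The clause has 1 distinct variable (w), which appears in the body. In the free term algebra distinct substitutions yield syntactically distinct ground instances.
Number of ground instances = 3.

3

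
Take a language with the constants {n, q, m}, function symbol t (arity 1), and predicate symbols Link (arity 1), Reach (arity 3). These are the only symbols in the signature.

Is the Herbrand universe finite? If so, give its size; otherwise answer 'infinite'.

The signature has at least one function symbol (t, arity 1) and at least one constant (n).
Iterating t gives infinitely many distinct ground terms: n, t(n), t(t(n)), ...
So the Herbrand universe is infinite.

infinite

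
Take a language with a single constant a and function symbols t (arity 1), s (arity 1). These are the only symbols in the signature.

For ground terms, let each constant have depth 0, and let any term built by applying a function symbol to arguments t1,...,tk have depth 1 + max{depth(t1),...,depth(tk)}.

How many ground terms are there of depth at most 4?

Write N_k for the number of ground terms of depth ≤ k. A term of depth ≤ k is either a constant or a function symbol applied to arguments of depth ≤ k−1, so N_k = 1 + N_{k-1} + N_{k-1}.
N_0 = 1
N_1 = 1 + 1 + 1 = 3
N_2 = 1 + 3 + 3 = 7
N_3 = 1 + 7 + 7 = 15
N_4 = 1 + 15 + 15 = 31

31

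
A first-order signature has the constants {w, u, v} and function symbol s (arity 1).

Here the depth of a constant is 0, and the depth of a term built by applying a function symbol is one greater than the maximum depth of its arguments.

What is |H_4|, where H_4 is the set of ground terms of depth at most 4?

15

Count level by level. With function symbols s/1, the terms of depth ≤ k are the 3 constants together with each function applied to depth-≤(k−1) tuples, so N_k = 3 + N_{k-1}.
N_0 = 3
N_1 = 3 + 3 = 6
N_2 = 3 + 6 = 9
N_3 = 3 + 9 = 12
N_4 = 3 + 12 = 15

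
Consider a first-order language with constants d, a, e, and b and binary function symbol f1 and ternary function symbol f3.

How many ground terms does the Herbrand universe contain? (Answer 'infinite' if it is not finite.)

The signature has at least one function symbol (f1, arity 2) and at least one constant (d).
Iterating f1 gives infinitely many distinct ground terms: d, f1(d, d), f1(f1(d, d), f1(d, d)), ...
So the Herbrand universe is infinite.

infinite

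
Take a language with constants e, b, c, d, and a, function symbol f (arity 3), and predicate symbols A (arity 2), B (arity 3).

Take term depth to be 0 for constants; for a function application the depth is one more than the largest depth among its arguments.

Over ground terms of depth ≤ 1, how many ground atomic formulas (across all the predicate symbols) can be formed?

First count ground terms of depth ≤ 1.
Let N_k count ground terms of depth at most k. Each non-constant term of depth ≤ k is some function symbol applied to depth-≤(k−1) arguments, giving N_k = 5 + N_{k-1}^3.
N_0 = 5
N_1 = 5 + 5^3 = 130
So |H| = 130.
Ground atoms are formed by filling each argument slot of a predicate with a term from H, so an r-ary predicate gives |H|^r atoms:
  A: 130^2 = 16900;  B: 130^3 = 2197000
Total ground atoms: 16900 + 2197000 = 2213900.

2213900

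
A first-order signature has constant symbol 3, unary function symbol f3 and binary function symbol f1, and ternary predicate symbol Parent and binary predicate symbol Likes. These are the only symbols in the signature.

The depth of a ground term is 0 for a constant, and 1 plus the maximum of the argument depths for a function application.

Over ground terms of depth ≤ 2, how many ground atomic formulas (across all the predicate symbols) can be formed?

2366

First count ground terms of depth ≤ 2.
Let N_k count ground terms of depth at most k. Each non-constant term of depth ≤ k is some function symbol applied to depth-≤(k−1) arguments, giving N_k = 1 + N_{k-1} + N_{k-1}^2.
N_0 = 1
N_1 = 1 + 1 + 1^2 = 3
N_2 = 1 + 3 + 3^2 = 13
So |H| = 13.
Each predicate of arity r yields |H|^r ground atoms (one per choice of an r-tuple from H):
  Parent: 13^3 = 2197;  Likes: 13^2 = 169
Total ground atoms: 2197 + 169 = 2366.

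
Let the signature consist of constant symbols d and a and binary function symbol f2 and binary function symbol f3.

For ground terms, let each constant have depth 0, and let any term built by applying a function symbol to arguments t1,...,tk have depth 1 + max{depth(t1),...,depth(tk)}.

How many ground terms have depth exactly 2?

192

Write N_k for the number of ground terms of depth ≤ k. A term of depth ≤ k is either a constant or a function symbol applied to arguments of depth ≤ k−1, so N_k = 2 + N_{k-1}^2 + N_{k-1}^2.
N_0 = 2
N_1 = 2 + 2^2 + 2^2 = 10
N_2 = 2 + 10^2 + 10^2 = 202
Terms of depth exactly 2: N_2 − N_1 = 202 − 10 = 192.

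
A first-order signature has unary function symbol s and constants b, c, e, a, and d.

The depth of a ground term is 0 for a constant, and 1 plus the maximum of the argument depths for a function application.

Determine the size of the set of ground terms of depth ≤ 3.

20

Let N_k = |{terms of depth ≤ k}|. Then N_0 = 5 and N_k = 5 + N_{k-1} for k ≥ 1 (one summand per function symbol, arity giving the exponent).
N_0 = 5
N_1 = 5 + 5 = 10
N_2 = 5 + 10 = 15
N_3 = 5 + 15 = 20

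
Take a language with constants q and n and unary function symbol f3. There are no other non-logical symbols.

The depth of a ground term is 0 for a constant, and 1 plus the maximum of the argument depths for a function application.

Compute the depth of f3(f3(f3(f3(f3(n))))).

5

depth(f3(n)) = 1 + depth(n) = 1 + 0 = 1
depth(f3(f3(n))) = 1 + depth(f3(n)) = 1 + 1 = 2
depth(f3(f3(f3(n)))) = 1 + depth(f3(f3(n))) = 1 + 2 = 3
depth(f3(f3(f3(f3(n))))) = 1 + depth(f3(f3(f3(n)))) = 1 + 3 = 4
depth(f3(f3(f3(f3(f3(n)))))) = 1 + depth(f3(f3(f3(f3(n))))) = 1 + 4 = 5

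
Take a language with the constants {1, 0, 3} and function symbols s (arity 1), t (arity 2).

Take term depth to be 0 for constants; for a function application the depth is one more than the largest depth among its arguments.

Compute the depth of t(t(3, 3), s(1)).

depth(t(3, 3)) = 1 + max(0, 0) = 1
depth(s(1)) = 1 + depth(1) = 1 + 0 = 1
depth(t(t(3, 3), s(1))) = 1 + max(1, 1) = 2

2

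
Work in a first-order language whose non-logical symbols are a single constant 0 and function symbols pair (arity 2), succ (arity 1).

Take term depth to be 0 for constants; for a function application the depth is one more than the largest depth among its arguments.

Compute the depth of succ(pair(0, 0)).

2

depth(pair(0, 0)) = 1 + max(0, 0) = 1
depth(succ(pair(0, 0))) = 1 + depth(pair(0, 0)) = 1 + 1 = 2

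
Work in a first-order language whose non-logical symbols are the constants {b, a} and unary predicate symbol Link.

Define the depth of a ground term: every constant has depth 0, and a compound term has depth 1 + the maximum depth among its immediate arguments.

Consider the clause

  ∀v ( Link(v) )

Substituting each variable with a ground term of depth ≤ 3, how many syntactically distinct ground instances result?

Ground terms of depth ≤ 3:
  With no function symbols every ground term is a constant, so there are exactly 2 ground terms at every depth bound.
  N_0 = 2
  N_1 = 2
  N_2 = 2
  N_3 = 2
  Explicitly: b, a.
So there are 2 ground terms available for substitution.
The clause has 1 distinct variable (v), which appears in the body. In the free term algebra distinct substitutions yield syntactically distinct ground instances.
Number of ground instances = 2.

2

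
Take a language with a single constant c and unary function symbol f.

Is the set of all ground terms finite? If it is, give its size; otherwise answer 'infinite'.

infinite

The signature has at least one function symbol (f, arity 1) and at least one constant (c).
Iterating f gives infinitely many distinct ground terms: c, f(c), f(f(c)), ...
So the Herbrand universe is infinite.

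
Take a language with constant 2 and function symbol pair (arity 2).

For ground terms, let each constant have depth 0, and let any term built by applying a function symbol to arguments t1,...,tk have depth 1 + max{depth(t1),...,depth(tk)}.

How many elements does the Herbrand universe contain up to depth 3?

26

Let N_k count ground terms of depth at most k. Each non-constant term of depth ≤ k is some function symbol applied to depth-≤(k−1) arguments, giving N_k = 1 + N_{k-1}^2.
N_0 = 1
N_1 = 1 + 1^2 = 2
N_2 = 1 + 2^2 = 5
N_3 = 1 + 5^2 = 26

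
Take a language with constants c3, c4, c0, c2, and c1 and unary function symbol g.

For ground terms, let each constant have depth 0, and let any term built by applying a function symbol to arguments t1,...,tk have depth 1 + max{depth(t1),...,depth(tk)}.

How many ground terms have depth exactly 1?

5

Let N_k count ground terms of depth at most k. Each non-constant term of depth ≤ k is some function symbol applied to depth-≤(k−1) arguments, giving N_k = 5 + N_{k-1}.
N_0 = 5
N_1 = 5 + 5 = 10
Terms of depth exactly 1: N_1 − N_0 = 10 − 5 = 5.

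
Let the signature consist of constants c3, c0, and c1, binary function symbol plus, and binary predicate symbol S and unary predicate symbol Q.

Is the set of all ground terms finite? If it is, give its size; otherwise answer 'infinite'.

The signature has at least one function symbol (plus, arity 2) and at least one constant (c3).
Iterating plus gives infinitely many distinct ground terms: c3, plus(c3, c3), plus(plus(c3, c3), plus(c3, c3)), ...
So the Herbrand universe is infinite.

infinite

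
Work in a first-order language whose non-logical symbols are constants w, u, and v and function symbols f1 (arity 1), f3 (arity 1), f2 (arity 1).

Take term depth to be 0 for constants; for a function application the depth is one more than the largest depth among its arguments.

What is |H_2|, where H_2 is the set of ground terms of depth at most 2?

Let N_k = |{terms of depth ≤ k}|. Then N_0 = 3 and N_k = 3 + N_{k-1} + N_{k-1} + N_{k-1} for k ≥ 1 (one summand per function symbol, arity giving the exponent).
N_0 = 3
N_1 = 3 + 3 + 3 + 3 = 12
N_2 = 3 + 12 + 12 + 12 = 39

39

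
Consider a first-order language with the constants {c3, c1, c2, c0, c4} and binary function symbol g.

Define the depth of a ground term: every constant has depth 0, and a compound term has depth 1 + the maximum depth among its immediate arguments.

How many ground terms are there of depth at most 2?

905

Count level by level. With function symbols g/2, the terms of depth ≤ k are the 5 constants together with each function applied to depth-≤(k−1) tuples, so N_k = 5 + N_{k-1}^2.
N_0 = 5
N_1 = 5 + 5^2 = 30
N_2 = 5 + 30^2 = 905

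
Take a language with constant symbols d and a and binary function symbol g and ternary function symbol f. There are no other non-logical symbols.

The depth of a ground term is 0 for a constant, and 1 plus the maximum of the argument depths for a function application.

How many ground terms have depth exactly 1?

Let N_k = |{terms of depth ≤ k}|. Then N_0 = 2 and N_k = 2 + N_{k-1}^2 + N_{k-1}^3 for k ≥ 1 (one summand per function symbol, arity giving the exponent).
N_0 = 2
N_1 = 2 + 2^2 + 2^3 = 14
Terms of depth exactly 1: N_1 − N_0 = 14 − 2 = 12.

12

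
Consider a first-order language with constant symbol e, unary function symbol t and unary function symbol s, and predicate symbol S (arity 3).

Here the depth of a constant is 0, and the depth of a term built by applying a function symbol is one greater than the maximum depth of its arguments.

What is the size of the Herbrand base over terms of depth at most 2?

343

First count ground terms of depth ≤ 2.
If N_k denotes the number of depth-≤k ground terms, the 1 constant gives N_0 = 1, and each function symbol of arity r contributes N_{k-1}^r new terms at level k: N_k = 1 + N_{k-1} + N_{k-1}.
N_0 = 1
N_1 = 1 + 1 + 1 = 3
N_2 = 1 + 3 + 3 = 7
Explicitly: e, t(e), t(t(e)), t(s(e)), s(e), s(t(e)), s(s(e)).
So |H| = 7.
Each predicate of arity r yields |H|^r ground atoms (one per choice of an r-tuple from H):
  S: 7^3 = 343
Total ground atoms: 343.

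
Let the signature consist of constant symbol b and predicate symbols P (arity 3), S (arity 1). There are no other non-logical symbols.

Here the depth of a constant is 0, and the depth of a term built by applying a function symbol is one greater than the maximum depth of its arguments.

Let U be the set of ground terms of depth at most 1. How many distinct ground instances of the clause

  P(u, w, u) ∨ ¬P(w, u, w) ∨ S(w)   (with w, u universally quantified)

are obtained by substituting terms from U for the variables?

Ground terms of depth ≤ 1:
  With no function symbols every ground term is a constant, so there is exactly 1 ground term at every depth bound.
  N_0 = 1
  N_1 = 1
  Explicitly: b.
So there is exactly 1 ground term available for substitution.
Each of w, u ranges independently over the available ground terms, and distinct assignments produce distinct instances.
Number of ground instances = 1^2 = 1.

1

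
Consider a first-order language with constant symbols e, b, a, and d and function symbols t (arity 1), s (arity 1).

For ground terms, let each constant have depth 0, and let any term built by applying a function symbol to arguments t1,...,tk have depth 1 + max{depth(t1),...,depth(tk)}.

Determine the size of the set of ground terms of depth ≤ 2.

Write N_k for the number of ground terms of depth ≤ k. A term of depth ≤ k is either a constant or a function symbol applied to arguments of depth ≤ k−1, so N_k = 4 + N_{k-1} + N_{k-1}.
N_0 = 4
N_1 = 4 + 4 + 4 = 12
N_2 = 4 + 12 + 12 = 28

28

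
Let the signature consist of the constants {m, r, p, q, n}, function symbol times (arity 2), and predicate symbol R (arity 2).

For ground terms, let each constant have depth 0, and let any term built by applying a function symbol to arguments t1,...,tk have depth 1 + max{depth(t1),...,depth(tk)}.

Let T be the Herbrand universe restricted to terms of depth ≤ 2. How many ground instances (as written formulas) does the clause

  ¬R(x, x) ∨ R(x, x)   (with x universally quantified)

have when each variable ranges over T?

Ground terms of depth ≤ 2:
  If N_k denotes the number of depth-≤k ground terms, the 5 constants give N_0 = 5, and each function symbol of arity r contributes N_{k-1}^r new terms at level k: N_k = 5 + N_{k-1}^2.
  N_0 = 5
  N_1 = 5 + 5^2 = 30
  N_2 = 5 + 30^2 = 905
So there are 905 ground terms available for substitution.
The variable x ranges independently over the available ground terms, and distinct assignments produce distinct instances.
Number of ground instances = 905.

905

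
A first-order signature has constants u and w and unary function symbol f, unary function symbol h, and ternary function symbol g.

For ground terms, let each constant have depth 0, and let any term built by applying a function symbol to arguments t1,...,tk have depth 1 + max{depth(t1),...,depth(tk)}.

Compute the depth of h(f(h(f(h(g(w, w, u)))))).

depth(g(w, w, u)) = 1 + max(0, 0, 0) = 1
depth(h(g(w, w, u))) = 1 + depth(g(w, w, u)) = 1 + 1 = 2
depth(f(h(g(w, w, u)))) = 1 + depth(h(g(w, w, u))) = 1 + 2 = 3
depth(h(f(h(g(w, w, u))))) = 1 + depth(f(h(g(w, w, u)))) = 1 + 3 = 4
depth(f(h(f(h(g(w, w, u)))))) = 1 + depth(h(f(h(g(w, w, u))))) = 1 + 4 = 5
depth(h(f(h(f(h(g(w, w, u))))))) = 1 + depth(f(h(f(h(g(w, w, u)))))) = 1 + 5 = 6

6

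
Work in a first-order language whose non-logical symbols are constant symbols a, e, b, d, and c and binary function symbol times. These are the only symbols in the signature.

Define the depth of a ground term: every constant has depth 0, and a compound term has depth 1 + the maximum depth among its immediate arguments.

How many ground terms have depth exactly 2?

875

If N_k denotes the number of depth-≤k ground terms, the 5 constants give N_0 = 5, and each function symbol of arity r contributes N_{k-1}^r new terms at level k: N_k = 5 + N_{k-1}^2.
N_0 = 5
N_1 = 5 + 5^2 = 30
N_2 = 5 + 30^2 = 905
Terms of depth exactly 2: N_2 − N_1 = 905 − 30 = 875.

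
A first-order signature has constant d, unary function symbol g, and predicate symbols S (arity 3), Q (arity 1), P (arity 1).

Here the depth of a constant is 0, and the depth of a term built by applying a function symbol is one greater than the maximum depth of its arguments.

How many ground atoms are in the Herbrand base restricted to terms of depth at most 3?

First count ground terms of depth ≤ 3.
Write N_k for the number of ground terms of depth ≤ k. A term of depth ≤ k is either a constant or a function symbol applied to arguments of depth ≤ k−1, so N_k = 1 + N_{k-1}.
N_0 = 1
N_1 = 1 + 1 = 2
N_2 = 1 + 2 = 3
N_3 = 1 + 3 = 4
Explicitly: d, g(d), g(g(d)), g(g(g(d))).
So |H| = 4.
A ground atom is a predicate applied to a tuple of terms from H, so the count is the sum over predicates of |H|^arity:
  S: 4^3 = 64;  Q: 4;  P: 4
Total ground atoms: 64 + 4 + 4 = 72.

72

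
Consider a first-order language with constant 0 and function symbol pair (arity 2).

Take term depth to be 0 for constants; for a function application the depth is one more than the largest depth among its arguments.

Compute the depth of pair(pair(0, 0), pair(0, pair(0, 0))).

3

depth(pair(0, 0)) = 1 + max(0, 0) = 1
depth(pair(0, pair(0, 0))) = 1 + max(0, 1) = 2
depth(pair(pair(0, 0), pair(0, pair(0, 0)))) = 1 + max(1, 2) = 3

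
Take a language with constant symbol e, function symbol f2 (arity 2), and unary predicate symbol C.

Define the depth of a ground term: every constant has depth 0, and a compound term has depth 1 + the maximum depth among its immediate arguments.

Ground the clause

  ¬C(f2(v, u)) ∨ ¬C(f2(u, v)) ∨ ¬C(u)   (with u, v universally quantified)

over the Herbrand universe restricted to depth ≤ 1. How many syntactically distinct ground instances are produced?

4

Ground terms of depth ≤ 1:
  Let N_k = |{terms of depth ≤ k}|. Then N_0 = 1 and N_k = 1 + N_{k-1}^2 for k ≥ 1 (one summand per function symbol, arity giving the exponent).
  N_0 = 1
  N_1 = 1 + 1^2 = 2
  Explicitly: e, f2(e, e).
So there are 2 ground terms available for substitution.
The body mentions every one of the 2 quantified variables; since ground terms form a free algebra, no two substitutions collapse to the same formula.
Number of ground instances = 2^2 = 4.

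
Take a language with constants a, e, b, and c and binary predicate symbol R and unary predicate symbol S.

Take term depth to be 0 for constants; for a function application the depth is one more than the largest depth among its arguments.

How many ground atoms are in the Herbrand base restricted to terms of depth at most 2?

20

First count ground terms of depth ≤ 2.
With no function symbols every ground term is a constant, so there are exactly 4 ground terms at every depth bound.
N_0 = 4
N_1 = 4
N_2 = 4
Explicitly: a, e, b, c.
So |H| = 4.
Ground atoms are formed by filling each argument slot of a predicate with a term from H, so an r-ary predicate gives |H|^r atoms:
  R: 4^2 = 16;  S: 4
Total ground atoms: 16 + 4 = 20.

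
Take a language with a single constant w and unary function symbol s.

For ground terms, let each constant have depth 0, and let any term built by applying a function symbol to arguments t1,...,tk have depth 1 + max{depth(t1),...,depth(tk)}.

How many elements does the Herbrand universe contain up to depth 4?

Let N_k = |{terms of depth ≤ k}|. Then N_0 = 1 and N_k = 1 + N_{k-1} for k ≥ 1 (one summand per function symbol, arity giving the exponent).
N_0 = 1
N_1 = 1 + 1 = 2
N_2 = 1 + 2 = 3
N_3 = 1 + 3 = 4
N_4 = 1 + 4 = 5
Explicitly: w, s(w), s(s(w)), s(s(s(w))), s(s(s(s(w)))).

5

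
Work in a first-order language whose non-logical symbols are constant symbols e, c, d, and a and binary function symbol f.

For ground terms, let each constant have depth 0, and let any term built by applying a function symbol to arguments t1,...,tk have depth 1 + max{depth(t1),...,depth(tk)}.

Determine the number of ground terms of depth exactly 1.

16

Let N_k = |{terms of depth ≤ k}|. Then N_0 = 4 and N_k = 4 + N_{k-1}^2 for k ≥ 1 (one summand per function symbol, arity giving the exponent).
N_0 = 4
N_1 = 4 + 4^2 = 20
Terms of depth exactly 1: N_1 − N_0 = 20 − 4 = 16.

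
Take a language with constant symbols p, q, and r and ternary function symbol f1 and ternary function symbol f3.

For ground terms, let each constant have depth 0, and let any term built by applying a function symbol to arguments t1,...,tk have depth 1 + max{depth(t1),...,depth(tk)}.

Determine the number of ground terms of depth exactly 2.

370332

Let N_k = |{terms of depth ≤ k}|. Then N_0 = 3 and N_k = 3 + N_{k-1}^3 + N_{k-1}^3 for k ≥ 1 (one summand per function symbol, arity giving the exponent).
N_0 = 3
N_1 = 3 + 3^3 + 3^3 = 57
N_2 = 3 + 57^3 + 57^3 = 370389
Terms of depth exactly 2: N_2 − N_1 = 370389 − 57 = 370332.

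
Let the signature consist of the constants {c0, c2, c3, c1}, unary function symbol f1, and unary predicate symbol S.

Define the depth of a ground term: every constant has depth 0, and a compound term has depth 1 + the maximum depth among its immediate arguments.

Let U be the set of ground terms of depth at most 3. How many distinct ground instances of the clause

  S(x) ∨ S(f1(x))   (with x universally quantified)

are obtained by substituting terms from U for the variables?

Ground terms of depth ≤ 3:
  If N_k denotes the number of depth-≤k ground terms, the 4 constants give N_0 = 4, and each function symbol of arity r contributes N_{k-1}^r new terms at level k: N_k = 4 + N_{k-1}.
  N_0 = 4
  N_1 = 4 + 4 = 8
  N_2 = 4 + 8 = 12
  N_3 = 4 + 12 = 16
So there are 16 ground terms available for substitution.
The variable x ranges independently over the available ground terms, and distinct assignments produce distinct instances.
Number of ground instances = 16.

16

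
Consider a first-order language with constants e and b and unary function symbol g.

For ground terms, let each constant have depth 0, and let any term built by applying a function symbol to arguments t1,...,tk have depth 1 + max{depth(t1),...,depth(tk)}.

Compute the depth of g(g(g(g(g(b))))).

depth(g(b)) = 1 + depth(b) = 1 + 0 = 1
depth(g(g(b))) = 1 + depth(g(b)) = 1 + 1 = 2
depth(g(g(g(b)))) = 1 + depth(g(g(b))) = 1 + 2 = 3
depth(g(g(g(g(b))))) = 1 + depth(g(g(g(b)))) = 1 + 3 = 4
depth(g(g(g(g(g(b)))))) = 1 + depth(g(g(g(g(b))))) = 1 + 4 = 5

5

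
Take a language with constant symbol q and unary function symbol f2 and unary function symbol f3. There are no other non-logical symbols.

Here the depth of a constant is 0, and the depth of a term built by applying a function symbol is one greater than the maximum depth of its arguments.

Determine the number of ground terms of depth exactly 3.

Let N_k count ground terms of depth at most k. Each non-constant term of depth ≤ k is some function symbol applied to depth-≤(k−1) arguments, giving N_k = 1 + N_{k-1} + N_{k-1}.
N_0 = 1
N_1 = 1 + 1 + 1 = 3
N_2 = 1 + 3 + 3 = 7
N_3 = 1 + 7 + 7 = 15
Terms of depth exactly 3: N_3 − N_2 = 15 − 7 = 8.

8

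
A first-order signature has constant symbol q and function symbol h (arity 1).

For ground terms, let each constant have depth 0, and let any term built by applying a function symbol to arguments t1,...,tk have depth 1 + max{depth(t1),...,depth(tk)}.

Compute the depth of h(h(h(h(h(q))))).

depth(h(q)) = 1 + depth(q) = 1 + 0 = 1
depth(h(h(q))) = 1 + depth(h(q)) = 1 + 1 = 2
depth(h(h(h(q)))) = 1 + depth(h(h(q))) = 1 + 2 = 3
depth(h(h(h(h(q))))) = 1 + depth(h(h(h(q)))) = 1 + 3 = 4
depth(h(h(h(h(h(q)))))) = 1 + depth(h(h(h(h(q))))) = 1 + 4 = 5

5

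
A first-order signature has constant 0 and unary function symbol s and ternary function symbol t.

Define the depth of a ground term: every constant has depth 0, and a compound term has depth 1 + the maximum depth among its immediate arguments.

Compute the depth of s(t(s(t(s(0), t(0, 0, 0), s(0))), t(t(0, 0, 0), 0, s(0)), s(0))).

depth(s(0)) = 1 + depth(0) = 1 + 0 = 1
depth(t(0, 0, 0)) = 1 + max(0, 0, 0) = 1
depth(t(s(0), t(0, 0, 0), s(0))) = 1 + max(1, 1, 1) = 2
depth(s(t(s(0), t(0, 0, 0), s(0)))) = 1 + depth(t(s(0), t(0, 0, 0), s(0))) = 1 + 2 = 3
depth(t(t(0, 0, 0), 0, s(0))) = 1 + max(1, 0, 1) = 2
depth(t(s(t(s(0), t(0, 0, 0), s(0))), t(t(0, 0, 0), 0, s(0)), s(0))) = 1 + max(3, 2, 1) = 4
depth(s(t(s(t(s(0), t(0, 0, 0), s(0))), t(t(0, 0, 0), 0, s(0)), s(0)))) = 1 + depth(t(s(t(s(0), t(0, 0, 0), s(0))), t(t(0, 0, 0), 0, s(0)), s(0))) = 1 + 4 = 5

5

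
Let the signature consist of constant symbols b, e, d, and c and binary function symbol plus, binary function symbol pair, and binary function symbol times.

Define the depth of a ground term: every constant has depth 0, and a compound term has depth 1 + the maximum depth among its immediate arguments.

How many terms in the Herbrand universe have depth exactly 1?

Count level by level. With function symbols plus/2, pair/2, times/2, the terms of depth ≤ k are the 4 constants together with each function applied to depth-≤(k−1) tuples, so N_k = 4 + N_{k-1}^2 + N_{k-1}^2 + N_{k-1}^2.
N_0 = 4
N_1 = 4 + 4^2 + 4^2 + 4^2 = 52
Terms of depth exactly 1: N_1 − N_0 = 52 − 4 = 48.

48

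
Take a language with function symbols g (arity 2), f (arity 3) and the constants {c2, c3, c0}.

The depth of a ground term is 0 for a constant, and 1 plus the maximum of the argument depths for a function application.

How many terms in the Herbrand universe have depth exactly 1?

36

Count level by level. With function symbols g/2, f/3, the terms of depth ≤ k are the 3 constants together with each function applied to depth-≤(k−1) tuples, so N_k = 3 + N_{k-1}^2 + N_{k-1}^3.
N_0 = 3
N_1 = 3 + 3^2 + 3^3 = 39
Terms of depth exactly 1: N_1 − N_0 = 39 − 3 = 36.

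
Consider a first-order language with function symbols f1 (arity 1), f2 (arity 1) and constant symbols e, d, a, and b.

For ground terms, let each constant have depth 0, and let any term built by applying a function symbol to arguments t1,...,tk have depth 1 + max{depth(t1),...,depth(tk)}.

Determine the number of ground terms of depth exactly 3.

Let N_k = |{terms of depth ≤ k}|. Then N_0 = 4 and N_k = 4 + N_{k-1} + N_{k-1} for k ≥ 1 (one summand per function symbol, arity giving the exponent).
N_0 = 4
N_1 = 4 + 4 + 4 = 12
N_2 = 4 + 12 + 12 = 28
N_3 = 4 + 28 + 28 = 60
Terms of depth exactly 3: N_3 − N_2 = 60 − 28 = 32.

32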